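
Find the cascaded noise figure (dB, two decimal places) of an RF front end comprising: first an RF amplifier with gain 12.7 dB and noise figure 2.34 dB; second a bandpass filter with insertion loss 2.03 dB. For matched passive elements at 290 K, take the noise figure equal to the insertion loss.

2.42 dB

Convert to linear (a loss of L dB is a gain of −L dB): F_i = 10^(NF_i/10), G_i = 10^(G_i,dB/10)
  Stage 1: F_1 = 10^(2.34/10) = 1.714, G_1 = 10^(12.7/10) = 18.62
  Stage 2: F_2 = 10^(2.03/10) = 1.596, G_2 = 10^(−2.03/10) = 0.6266
Friis cascade:
  F = 1.714 + (1.596 − 1)/18.62 = 1.746
NF = 10 log₁₀(1.746) = 2.42 dB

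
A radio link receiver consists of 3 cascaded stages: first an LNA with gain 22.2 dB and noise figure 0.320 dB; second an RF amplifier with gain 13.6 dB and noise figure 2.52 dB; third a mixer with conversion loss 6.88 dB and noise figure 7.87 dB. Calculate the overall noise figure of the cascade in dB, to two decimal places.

0.34 dB

Convert to linear (a loss of L dB is a gain of −L dB): F_i = 10^(NF_i/10), G_i = 10^(G_i,dB/10)
  Stage 1: F_1 = 10^(0.320/10) = 1.076, G_1 = 10^(22.2/10) = 166.0
  Stage 2: F_2 = 10^(2.52/10) = 1.786, G_2 = 10^(13.6/10) = 22.91
  Stage 3: F_3 = 10^(7.87/10) = 6.124, G_3 = 10^(−6.88/10) = 0.2051
Friis cascade:
  F = 1.076 + (1.786 − 1)/166.0 + (6.124 − 1)/3802 = 1.083
NF = 10 log₁₀(1.083) = 0.34 dB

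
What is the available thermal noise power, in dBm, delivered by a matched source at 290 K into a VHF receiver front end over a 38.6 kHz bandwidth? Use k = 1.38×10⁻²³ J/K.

P_n = kTB = 1.38×10⁻²³ × 290 × 3.86×10⁴ = 1.54×10⁻¹⁶ W
In dBm: 10 log₁₀(1.54×10⁻¹⁶ / 10⁻³) = −128.1 dBm

−128.1 dBm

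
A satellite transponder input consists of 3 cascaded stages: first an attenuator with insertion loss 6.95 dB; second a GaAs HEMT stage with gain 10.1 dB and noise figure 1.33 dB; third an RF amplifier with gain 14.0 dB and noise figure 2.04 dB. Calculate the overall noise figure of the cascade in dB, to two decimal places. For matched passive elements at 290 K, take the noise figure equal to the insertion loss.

Convert to linear (a loss of L dB is a gain of −L dB): F_i = 10^(NF_i/10), G_i = 10^(G_i,dB/10)
  Stage 1: F_1 = 10^(6.95/10) = 4.955, G_1 = 10^(−6.95/10) = 0.2018
  Stage 2: F_2 = 10^(1.33/10) = 1.358, G_2 = 10^(10.1/10) = 10.23
  Stage 3: F_3 = 10^(2.04/10) = 1.600, G_3 = 10^(14.0/10) = 25.12
Friis cascade:
  F = 4.955 + (1.358 − 1)/0.2018 + (1.600 − 1)/2.065 = 7.020
NF = 10 log₁₀(7.020) = 8.46 dB

8.46 dB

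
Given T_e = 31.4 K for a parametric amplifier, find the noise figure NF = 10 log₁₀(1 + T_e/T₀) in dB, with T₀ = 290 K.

F = 1 + T_e/T₀ = 1 + 31.4/290 = 1.10828
NF = 10 log₁₀(1.10828) = 0.446 dB

0.446 dB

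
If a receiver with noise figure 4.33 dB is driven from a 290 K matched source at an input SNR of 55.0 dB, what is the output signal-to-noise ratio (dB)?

50.67 dB

By definition F = SNR_in/SNR_out, so in dB: SNR_out = SNR_in − NF
SNR_out = 55.0 − 4.33 = 50.67 dB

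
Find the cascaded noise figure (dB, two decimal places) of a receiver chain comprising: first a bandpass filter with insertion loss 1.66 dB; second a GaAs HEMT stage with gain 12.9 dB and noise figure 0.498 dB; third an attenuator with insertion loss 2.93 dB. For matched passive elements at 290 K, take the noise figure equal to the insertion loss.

2.35 dB

Convert to linear (a loss of L dB is a gain of −L dB): F_i = 10^(NF_i/10), G_i = 10^(G_i,dB/10)
  Stage 1: F_1 = 10^(1.66/10) = 1.466, G_1 = 10^(−1.66/10) = 0.6823
  Stage 2: F_2 = 10^(0.498/10) = 1.122, G_2 = 10^(12.9/10) = 19.50
  Stage 3: F_3 = 10^(2.93/10) = 1.963, G_3 = 10^(−2.93/10) = 0.5093
Friis cascade:
  F = 1.466 + (1.122 − 1)/0.6823 + (1.963 − 1)/13.30 = 1.716
NF = 10 log₁₀(1.716) = 2.35 dB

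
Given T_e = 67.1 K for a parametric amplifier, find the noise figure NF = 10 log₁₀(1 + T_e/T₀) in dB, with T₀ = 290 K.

F = 1 + T_e/T₀ = 1 + 67.1/290 = 1.23138
NF = 10 log₁₀(1.23138) = 0.904 dB

0.904 dB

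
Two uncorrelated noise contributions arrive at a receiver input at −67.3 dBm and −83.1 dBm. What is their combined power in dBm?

Convert to linear, add, convert back:
P₁ = 1.86×10⁻¹⁰ W, P₂ = 4.90×10⁻¹² W
P_tot = 1.91×10⁻¹⁰ W → 10 log₁₀(P_tot / 10⁻³) = −67.2 dBm

−67.2 dBm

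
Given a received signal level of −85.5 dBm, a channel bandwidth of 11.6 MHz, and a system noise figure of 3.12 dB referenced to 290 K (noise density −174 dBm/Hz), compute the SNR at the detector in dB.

Noise floor: N = −174 + 10 log₁₀(B) + NF
10 log₁₀(1.16×10⁷) = 70.64 dB
N = −174 + 70.64 + 3.12 = −100.24 dBm
SNR = P_sig − N = −85.5 − (−100.24) = 14.74 dB → 14.7 dB

14.7 dB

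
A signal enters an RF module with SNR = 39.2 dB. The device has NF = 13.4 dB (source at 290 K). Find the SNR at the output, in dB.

By definition F = SNR_in/SNR_out, so in dB: SNR_out = SNR_in − NF
SNR_out = 39.2 − 13.4 = 25.8 dB

25.8 dB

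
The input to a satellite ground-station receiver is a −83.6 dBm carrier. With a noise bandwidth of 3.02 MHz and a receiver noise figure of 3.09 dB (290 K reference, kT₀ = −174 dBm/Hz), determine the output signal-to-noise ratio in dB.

22.5 dB

Noise floor: N = −174 + 10 log₁₀(B) + NF
10 log₁₀(3.02×10⁶) = 64.8 dB
N = −174 + 64.8 + 3.09 = −106.11 dBm
SNR = P_sig − N = −83.6 − (−106.11) = 22.51 dB → 22.5 dB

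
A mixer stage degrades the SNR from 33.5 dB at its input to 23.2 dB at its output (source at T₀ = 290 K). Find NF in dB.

NF (dB) = SNR_in(dB) − SNR_out(dB) when the source is at T₀
NF = 33.5 − 23.2 = 10.3 dB

10.3 dB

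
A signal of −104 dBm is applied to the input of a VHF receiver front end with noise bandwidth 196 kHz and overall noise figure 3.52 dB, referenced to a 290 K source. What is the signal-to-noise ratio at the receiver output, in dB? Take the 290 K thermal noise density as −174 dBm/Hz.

Noise floor: N = −174 + 10 log₁₀(B) + NF
10 log₁₀(1.96×10⁵) = 52.92 dB
N = −174 + 52.92 + 3.52 = −117.56 dBm
SNR = P_sig − N = −104 − (−117.56) = 13.56 dB → 13.6 dB

13.6 dB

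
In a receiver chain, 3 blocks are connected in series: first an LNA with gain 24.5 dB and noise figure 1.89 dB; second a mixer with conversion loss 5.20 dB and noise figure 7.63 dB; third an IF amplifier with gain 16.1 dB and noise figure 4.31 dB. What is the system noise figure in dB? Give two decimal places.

1.99 dB

Convert to linear (a loss of L dB is a gain of −L dB): F_i = 10^(NF_i/10), G_i = 10^(G_i,dB/10)
  Stage 1: F_1 = 10^(1.89/10) = 1.545, G_1 = 10^(24.5/10) = 281.8
  Stage 2: F_2 = 10^(7.63/10) = 5.794, G_2 = 10^(−5.20/10) = 0.3020
  Stage 3: F_3 = 10^(4.31/10) = 2.698, G_3 = 10^(16.1/10) = 40.74
Friis cascade:
  F = 1.545 + (5.794 − 1)/281.8 + (2.698 − 1)/85.11 = 1.582
NF = 10 log₁₀(1.582) = 1.99 dB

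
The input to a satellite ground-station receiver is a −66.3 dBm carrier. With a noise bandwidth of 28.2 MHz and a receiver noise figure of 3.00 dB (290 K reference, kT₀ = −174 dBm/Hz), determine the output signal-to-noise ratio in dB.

30.2 dB

Noise floor: N = −174 + 10 log₁₀(B) + NF
10 log₁₀(2.82×10⁷) = 74.5 dB
N = −174 + 74.5 + 3.00 = −96.50 dBm
SNR = P_sig − N = −66.3 − (−96.50) = 30.20 dB → 30.2 dB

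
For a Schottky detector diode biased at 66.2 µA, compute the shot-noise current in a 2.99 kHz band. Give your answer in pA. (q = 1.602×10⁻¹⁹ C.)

252 pA

I_n = √(2qI·B)
2qI·B = 2 × 1.602×10⁻¹⁹ × 6.62×10⁻⁵ × 2.99×10³ = 6.34×10⁻²⁰ A²
I_n = √(6.34×10⁻²⁰) = 2.52×10⁻¹⁰ A = 252 pA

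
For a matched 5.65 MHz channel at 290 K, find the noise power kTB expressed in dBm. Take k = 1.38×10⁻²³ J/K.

P_n = kTB = 1.38×10⁻²³ × 290 × 5.65×10⁶ = 2.26×10⁻¹⁴ W
In dBm: 10 log₁₀(2.26×10⁻¹⁴ / 10⁻³) = −106.5 dBm

−106.5 dBm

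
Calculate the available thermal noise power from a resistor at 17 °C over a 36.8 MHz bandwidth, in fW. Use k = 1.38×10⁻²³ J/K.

T = 17 °C + 273.15 = 290.15 K
P_n = kTB = 1.38×10⁻²³ × 290.15 × 3.68×10⁷ = 1.47×10⁻¹³ W = 147 fW

147 fW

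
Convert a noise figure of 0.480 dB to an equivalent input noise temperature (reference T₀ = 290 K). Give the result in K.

33.9 K

F = 10^(0.480/10) = 1.11686
T_e = (F − 1)·T₀ = (1.11686 − 1) × 290 = 33.9 K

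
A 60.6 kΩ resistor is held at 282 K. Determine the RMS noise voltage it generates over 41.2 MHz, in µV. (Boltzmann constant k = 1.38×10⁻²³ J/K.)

V_n = √(4kTRB)
4kTRB = 4 × 1.38×10⁻²³ × 282 × 6.06×10⁴ × 4.12×10⁷ = 3.89×10⁻⁸ V²
V_n = √(3.89×10⁻⁸) = 1.97×10⁻⁴ V = 197 µV

197 µV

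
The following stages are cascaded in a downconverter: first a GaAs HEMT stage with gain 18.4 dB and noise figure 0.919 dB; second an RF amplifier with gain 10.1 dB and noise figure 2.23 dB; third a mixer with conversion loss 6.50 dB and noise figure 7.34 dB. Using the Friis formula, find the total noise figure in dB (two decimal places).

Convert to linear (a loss of L dB is a gain of −L dB): F_i = 10^(NF_i/10), G_i = 10^(G_i,dB/10)
  Stage 1: F_1 = 10^(0.919/10) = 1.236, G_1 = 10^(18.4/10) = 69.18
  Stage 2: F_2 = 10^(2.23/10) = 1.671, G_2 = 10^(10.1/10) = 10.23
  Stage 3: F_3 = 10^(7.34/10) = 5.420, G_3 = 10^(−6.50/10) = 0.2239
Friis cascade:
  F = 1.236 + (1.671 − 1)/69.18 + (5.420 − 1)/707.9 = 1.252
NF = 10 log₁₀(1.252) = 0.97 dB

0.97 dB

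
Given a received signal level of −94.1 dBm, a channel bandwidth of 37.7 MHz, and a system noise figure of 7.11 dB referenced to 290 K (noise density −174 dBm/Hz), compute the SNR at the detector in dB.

Noise floor: N = −174 + 10 log₁₀(B) + NF
10 log₁₀(3.77×10⁷) = 75.76 dB
N = −174 + 75.76 + 7.11 = −91.13 dBm
SNR = P_sig − N = −94.1 − (−91.13) = −2.97 dB → −3.0 dB

−3.0 dB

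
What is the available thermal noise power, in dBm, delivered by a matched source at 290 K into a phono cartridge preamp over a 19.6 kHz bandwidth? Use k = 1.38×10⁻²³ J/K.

−131.1 dBm

P_n = kTB = 1.38×10⁻²³ × 290 × 1.96×10⁴ = 7.84×10⁻¹⁷ W
In dBm: 10 log₁₀(7.84×10⁻¹⁷ / 10⁻³) = −131.1 dBm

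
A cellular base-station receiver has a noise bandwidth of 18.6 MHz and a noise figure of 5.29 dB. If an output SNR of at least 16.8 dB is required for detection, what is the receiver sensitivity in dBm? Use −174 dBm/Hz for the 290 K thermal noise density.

Sensitivity = −174 + 10 log₁₀(B) + NF + SNR_min
= −174 + 72.7 + 5.29 + 16.8
= −79.21 dBm → −79.2 dBm

−79.2 dBm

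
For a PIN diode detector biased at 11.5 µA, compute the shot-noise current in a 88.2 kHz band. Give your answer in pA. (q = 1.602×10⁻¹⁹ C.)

570 pA

I_n = √(2qI·B)
2qI·B = 2 × 1.602×10⁻¹⁹ × 1.15×10⁻⁵ × 8.82×10⁴ = 3.25×10⁻¹⁹ A²
I_n = √(3.25×10⁻¹⁹) = 5.70×10⁻¹⁰ A = 570 pA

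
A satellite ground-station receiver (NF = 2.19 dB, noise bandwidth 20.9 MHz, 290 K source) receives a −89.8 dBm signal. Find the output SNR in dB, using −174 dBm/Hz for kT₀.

Noise floor: N = −174 + 10 log₁₀(B) + NF
10 log₁₀(2.09×10⁷) = 73.2 dB
N = −174 + 73.2 + 2.19 = −98.61 dBm
SNR = P_sig − N = −89.8 − (−98.61) = 8.81 dB → 8.8 dB

8.8 dB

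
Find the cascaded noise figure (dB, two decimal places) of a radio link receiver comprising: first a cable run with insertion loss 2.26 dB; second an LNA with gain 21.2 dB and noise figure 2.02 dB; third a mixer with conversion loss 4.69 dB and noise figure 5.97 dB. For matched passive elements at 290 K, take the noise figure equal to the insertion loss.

Convert to linear (a loss of L dB is a gain of −L dB): F_i = 10^(NF_i/10), G_i = 10^(G_i,dB/10)
  Stage 1: F_1 = 10^(2.26/10) = 1.683, G_1 = 10^(−2.26/10) = 0.5943
  Stage 2: F_2 = 10^(2.02/10) = 1.592, G_2 = 10^(21.2/10) = 131.8
  Stage 3: F_3 = 10^(5.97/10) = 3.954, G_3 = 10^(−4.69/10) = 0.3396
Friis cascade:
  F = 1.683 + (1.592 − 1)/0.5943 + (3.954 − 1)/78.34 = 2.717
NF = 10 log₁₀(2.717) = 4.34 dB

4.34 dB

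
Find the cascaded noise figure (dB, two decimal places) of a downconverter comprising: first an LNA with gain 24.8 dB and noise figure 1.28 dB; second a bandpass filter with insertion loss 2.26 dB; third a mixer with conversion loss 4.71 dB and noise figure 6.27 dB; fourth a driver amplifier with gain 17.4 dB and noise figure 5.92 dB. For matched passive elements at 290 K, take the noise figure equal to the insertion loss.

Convert to linear (a loss of L dB is a gain of −L dB): F_i = 10^(NF_i/10), G_i = 10^(G_i,dB/10)
  Stage 1: F_1 = 10^(1.28/10) = 1.343, G_1 = 10^(24.8/10) = 302.0
  Stage 2: F_2 = 10^(2.26/10) = 1.683, G_2 = 10^(−2.26/10) = 0.5943
  Stage 3: F_3 = 10^(6.27/10) = 4.236, G_3 = 10^(−4.71/10) = 0.3381
  Stage 4: F_4 = 10^(5.92/10) = 3.908, G_4 = 10^(17.4/10) = 54.95
Friis cascade:
  F = 1.343 + (1.683 − 1)/302.0 + (4.236 − 1)/179.5 + (3.908 − 1)/60.67 = 1.411
NF = 10 log₁₀(1.411) = 1.50 dB

1.50 dB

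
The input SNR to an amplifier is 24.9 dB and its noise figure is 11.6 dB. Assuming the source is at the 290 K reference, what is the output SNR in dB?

13.3 dB

By definition F = SNR_in/SNR_out, so in dB: SNR_out = SNR_in − NF
SNR_out = 24.9 − 11.6 = 13.3 dB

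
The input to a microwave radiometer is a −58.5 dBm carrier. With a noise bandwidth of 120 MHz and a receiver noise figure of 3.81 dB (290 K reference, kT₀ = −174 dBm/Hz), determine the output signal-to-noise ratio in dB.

30.9 dB

Noise floor: N = −174 + 10 log₁₀(B) + NF
10 log₁₀(1.20×10⁸) = 80.79 dB
N = −174 + 80.79 + 3.81 = −89.40 dBm
SNR = P_sig − N = −58.5 − (−89.40) = 30.90 dB → 30.9 dB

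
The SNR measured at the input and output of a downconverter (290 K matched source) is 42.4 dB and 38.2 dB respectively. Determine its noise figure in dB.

4.2 dB

NF (dB) = SNR_in(dB) − SNR_out(dB) when the source is at T₀
NF = 42.4 − 38.2 = 4.2 dB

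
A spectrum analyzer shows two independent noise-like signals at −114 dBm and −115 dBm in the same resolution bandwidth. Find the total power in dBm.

Convert to linear, add, convert back:
P₁ = 3.98×10⁻¹⁵ W, P₂ = 3.16×10⁻¹⁵ W
P_tot = 7.14×10⁻¹⁵ W → 10 log₁₀(P_tot / 10⁻³) = −111.5 dBm

−111.5 dBm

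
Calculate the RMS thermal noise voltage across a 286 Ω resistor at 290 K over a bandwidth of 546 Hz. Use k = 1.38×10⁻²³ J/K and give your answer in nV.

V_n = √(4kTRB)
4kTRB = 4 × 1.38×10⁻²³ × 290 × 2.86×10² × 5.46×10² = 2.50×10⁻¹⁵ V²
V_n = √(2.50×10⁻¹⁵) = 5.00×10⁻⁸ V = 50.0 nV

50.0 nV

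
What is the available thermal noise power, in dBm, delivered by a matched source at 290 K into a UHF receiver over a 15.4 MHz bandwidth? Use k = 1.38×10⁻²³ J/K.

P_n = kTB = 1.38×10⁻²³ × 290 × 1.54×10⁷ = 6.16×10⁻¹⁴ W
In dBm: 10 log₁₀(6.16×10⁻¹⁴ / 10⁻³) = −102.1 dBm

−102.1 dBm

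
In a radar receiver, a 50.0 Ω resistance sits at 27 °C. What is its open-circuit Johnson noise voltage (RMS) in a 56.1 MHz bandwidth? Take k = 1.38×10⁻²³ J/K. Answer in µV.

T = 27 °C + 273.15 = 300.15 K
V_n = √(4kTRB)
4kTRB = 4 × 1.38×10⁻²³ × 300.15 × 5.00×10¹ × 5.61×10⁷ = 4.65×10⁻¹¹ V²
V_n = √(4.65×10⁻¹¹) = 6.82×10⁻⁶ V = 6.82 µV

6.82 µV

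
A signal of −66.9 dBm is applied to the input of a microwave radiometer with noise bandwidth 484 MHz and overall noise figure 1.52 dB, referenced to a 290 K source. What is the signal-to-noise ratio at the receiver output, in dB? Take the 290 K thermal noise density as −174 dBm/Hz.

18.7 dB

Noise floor: N = −174 + 10 log₁₀(B) + NF
10 log₁₀(4.84×10⁸) = 86.85 dB
N = −174 + 86.85 + 1.52 = −85.63 dBm
SNR = P_sig − N = −66.9 − (−85.63) = 18.73 dB → 18.7 dB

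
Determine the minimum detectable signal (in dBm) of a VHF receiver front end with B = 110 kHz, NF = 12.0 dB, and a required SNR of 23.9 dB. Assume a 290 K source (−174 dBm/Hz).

Sensitivity = −174 + 10 log₁₀(B) + NF + SNR_min
= −174 + 50.41 + 12.0 + 23.9
= −87.69 dBm → −87.7 dBm

−87.7 dBm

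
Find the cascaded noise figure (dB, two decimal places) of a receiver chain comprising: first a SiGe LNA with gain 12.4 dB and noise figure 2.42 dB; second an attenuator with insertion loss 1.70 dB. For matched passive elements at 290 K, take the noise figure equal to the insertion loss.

2.49 dB

Convert to linear (a loss of L dB is a gain of −L dB): F_i = 10^(NF_i/10), G_i = 10^(G_i,dB/10)
  Stage 1: F_1 = 10^(2.42/10) = 1.746, G_1 = 10^(12.4/10) = 17.38
  Stage 2: F_2 = 10^(1.70/10) = 1.479, G_2 = 10^(−1.70/10) = 0.6761
Friis cascade:
  F = 1.746 + (1.479 − 1)/17.38 = 1.773
NF = 10 log₁₀(1.773) = 2.49 dB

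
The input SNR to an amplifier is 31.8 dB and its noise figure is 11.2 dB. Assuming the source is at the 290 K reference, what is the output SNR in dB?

By definition F = SNR_in/SNR_out, so in dB: SNR_out = SNR_in − NF
SNR_out = 31.8 − 11.2 = 20.6 dB

20.6 dB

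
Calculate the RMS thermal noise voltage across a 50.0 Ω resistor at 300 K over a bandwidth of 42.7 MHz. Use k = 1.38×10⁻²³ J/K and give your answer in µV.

5.95 µV

V_n = √(4kTRB)
4kTRB = 4 × 1.38×10⁻²³ × 300 × 5.00×10¹ × 4.27×10⁷ = 3.54×10⁻¹¹ V²
V_n = √(3.54×10⁻¹¹) = 5.95×10⁻⁶ V = 5.95 µV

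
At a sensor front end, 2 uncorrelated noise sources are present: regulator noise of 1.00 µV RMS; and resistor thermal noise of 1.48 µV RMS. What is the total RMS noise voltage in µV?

Uncorrelated sources add in power (mean-square): V_tot = √(ΣV_i²)
V_tot = √[(1.00×10⁻⁶)² + (1.48×10⁻⁶)²] = 1.79×10⁻⁶ V = 1.79 µV

1.79 µV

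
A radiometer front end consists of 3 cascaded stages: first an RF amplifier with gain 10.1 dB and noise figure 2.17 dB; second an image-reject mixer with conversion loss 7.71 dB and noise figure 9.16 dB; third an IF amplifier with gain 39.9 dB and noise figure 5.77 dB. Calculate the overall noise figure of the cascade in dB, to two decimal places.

5.97 dB

Convert to linear (a loss of L dB is a gain of −L dB): F_i = 10^(NF_i/10), G_i = 10^(G_i,dB/10)
  Stage 1: F_1 = 10^(2.17/10) = 1.648, G_1 = 10^(10.1/10) = 10.23
  Stage 2: F_2 = 10^(9.16/10) = 8.241, G_2 = 10^(−7.71/10) = 0.1694
  Stage 3: F_3 = 10^(5.77/10) = 3.776, G_3 = 10^(39.9/10) = 9772
Friis cascade:
  F = 1.648 + (8.241 − 1)/10.23 + (3.776 − 1)/1.734 = 3.957
NF = 10 log₁₀(3.957) = 5.97 dB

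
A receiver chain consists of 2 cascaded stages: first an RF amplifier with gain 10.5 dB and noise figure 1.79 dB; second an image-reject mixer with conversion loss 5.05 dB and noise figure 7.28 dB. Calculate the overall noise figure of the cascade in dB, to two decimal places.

Convert to linear (a loss of L dB is a gain of −L dB): F_i = 10^(NF_i/10), G_i = 10^(G_i,dB/10)
  Stage 1: F_1 = 10^(1.79/10) = 1.510, G_1 = 10^(10.5/10) = 11.22
  Stage 2: F_2 = 10^(7.28/10) = 5.346, G_2 = 10^(−5.05/10) = 0.3126
Friis cascade:
  F = 1.510 + (5.346 − 1)/11.22 = 1.897
NF = 10 log₁₀(1.897) = 2.78 dB

2.78 dB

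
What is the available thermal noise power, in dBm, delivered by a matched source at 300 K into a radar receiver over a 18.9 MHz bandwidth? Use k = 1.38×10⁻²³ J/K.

−101.1 dBm

P_n = kTB = 1.38×10⁻²³ × 300 × 1.89×10⁷ = 7.82×10⁻¹⁴ W
In dBm: 10 log₁₀(7.82×10⁻¹⁴ / 10⁻³) = −101.1 dBm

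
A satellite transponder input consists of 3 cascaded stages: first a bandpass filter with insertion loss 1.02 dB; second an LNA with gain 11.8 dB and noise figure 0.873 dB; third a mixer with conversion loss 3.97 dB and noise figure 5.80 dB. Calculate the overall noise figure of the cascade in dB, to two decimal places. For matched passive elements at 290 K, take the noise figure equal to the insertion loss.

2.51 dB

Convert to linear (a loss of L dB is a gain of −L dB): F_i = 10^(NF_i/10), G_i = 10^(G_i,dB/10)
  Stage 1: F_1 = 10^(1.02/10) = 1.265, G_1 = 10^(−1.02/10) = 0.7907
  Stage 2: F_2 = 10^(0.873/10) = 1.223, G_2 = 10^(11.8/10) = 15.14
  Stage 3: F_3 = 10^(5.80/10) = 3.802, G_3 = 10^(−3.97/10) = 0.4009
Friis cascade:
  F = 1.265 + (1.223 − 1)/0.7907 + (3.802 − 1)/11.97 = 1.780
NF = 10 log₁₀(1.780) = 2.51 dB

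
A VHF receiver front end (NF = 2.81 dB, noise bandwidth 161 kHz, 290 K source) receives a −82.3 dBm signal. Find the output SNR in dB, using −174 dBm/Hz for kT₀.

Noise floor: N = −174 + 10 log₁₀(B) + NF
10 log₁₀(1.61×10⁵) = 52.07 dB
N = −174 + 52.07 + 2.81 = −119.12 dBm
SNR = P_sig − N = −82.3 − (−119.12) = 36.82 dB → 36.8 dB

36.8 dB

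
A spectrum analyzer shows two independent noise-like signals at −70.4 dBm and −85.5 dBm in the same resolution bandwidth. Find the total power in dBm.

−70.3 dBm

Convert to linear, add, convert back:
P₁ = 9.12×10⁻¹¹ W, P₂ = 2.82×10⁻¹² W
P_tot = 9.40×10⁻¹¹ W → 10 log₁₀(P_tot / 10⁻³) = −70.3 dBm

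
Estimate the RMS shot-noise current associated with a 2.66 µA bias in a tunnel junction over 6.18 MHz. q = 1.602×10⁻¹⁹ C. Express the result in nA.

I_n = √(2qI·B)
2qI·B = 2 × 1.602×10⁻¹⁹ × 2.66×10⁻⁶ × 6.18×10⁶ = 5.27×10⁻¹⁸ A²
I_n = √(5.27×10⁻¹⁸) = 2.29×10⁻⁹ A = 2.29 nA

2.29 nA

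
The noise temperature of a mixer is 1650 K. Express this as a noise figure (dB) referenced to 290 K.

8.25 dB

F = 1 + T_e/T₀ = 1 + 1650/290 = 6.68966
NF = 10 log₁₀(6.68966) = 8.25 dB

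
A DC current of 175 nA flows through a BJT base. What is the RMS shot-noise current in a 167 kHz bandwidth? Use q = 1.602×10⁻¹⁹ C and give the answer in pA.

96.8 pA

I_n = √(2qI·B)
2qI·B = 2 × 1.602×10⁻¹⁹ × 1.75×10⁻⁷ × 1.67×10⁵ = 9.36×10⁻²¹ A²
I_n = √(9.36×10⁻²¹) = 9.68×10⁻¹¹ A = 96.8 pA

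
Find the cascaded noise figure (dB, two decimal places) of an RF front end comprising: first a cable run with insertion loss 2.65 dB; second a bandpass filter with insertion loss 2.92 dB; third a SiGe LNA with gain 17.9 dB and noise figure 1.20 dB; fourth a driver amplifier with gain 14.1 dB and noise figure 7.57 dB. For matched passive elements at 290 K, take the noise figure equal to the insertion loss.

Convert to linear (a loss of L dB is a gain of −L dB): F_i = 10^(NF_i/10), G_i = 10^(G_i,dB/10)
  Stage 1: F_1 = 10^(2.65/10) = 1.841, G_1 = 10^(−2.65/10) = 0.5433
  Stage 2: F_2 = 10^(2.92/10) = 1.959, G_2 = 10^(−2.92/10) = 0.5105
  Stage 3: F_3 = 10^(1.20/10) = 1.318, G_3 = 10^(17.9/10) = 61.66
  Stage 4: F_4 = 10^(7.57/10) = 5.715, G_4 = 10^(14.1/10) = 25.70
Friis cascade:
  F = 1.841 + (1.959 − 1)/0.5433 + (1.318 − 1)/0.2773 + (5.715 − 1)/17.10 = 5.029
NF = 10 log₁₀(5.029) = 7.01 dB

7.01 dB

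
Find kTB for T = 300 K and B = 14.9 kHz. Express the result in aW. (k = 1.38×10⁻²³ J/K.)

61.7 aW

P_n = kTB = 1.38×10⁻²³ × 300 × 1.49×10⁴ = 6.17×10⁻¹⁷ W = 61.7 aW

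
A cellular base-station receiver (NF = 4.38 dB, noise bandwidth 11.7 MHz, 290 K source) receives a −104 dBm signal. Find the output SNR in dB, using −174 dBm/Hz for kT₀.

Noise floor: N = −174 + 10 log₁₀(B) + NF
10 log₁₀(1.17×10⁷) = 70.68 dB
N = −174 + 70.68 + 4.38 = −98.94 dBm
SNR = P_sig − N = −104 − (−98.94) = −5.06 dB → −5.1 dB

−5.1 dB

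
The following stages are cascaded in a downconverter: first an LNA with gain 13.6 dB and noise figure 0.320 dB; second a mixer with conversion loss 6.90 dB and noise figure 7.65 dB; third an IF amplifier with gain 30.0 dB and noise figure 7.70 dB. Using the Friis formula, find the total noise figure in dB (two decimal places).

Convert to linear (a loss of L dB is a gain of −L dB): F_i = 10^(NF_i/10), G_i = 10^(G_i,dB/10)
  Stage 1: F_1 = 10^(0.320/10) = 1.076, G_1 = 10^(13.6/10) = 22.91
  Stage 2: F_2 = 10^(7.65/10) = 5.821, G_2 = 10^(−6.90/10) = 0.2042
  Stage 3: F_3 = 10^(7.70/10) = 5.888, G_3 = 10^(30.0/10) = 1000
Friis cascade:
  F = 1.076 + (5.821 − 1)/22.91 + (5.888 − 1)/4.677 = 2.332
NF = 10 log₁₀(2.332) = 3.68 dB

3.68 dB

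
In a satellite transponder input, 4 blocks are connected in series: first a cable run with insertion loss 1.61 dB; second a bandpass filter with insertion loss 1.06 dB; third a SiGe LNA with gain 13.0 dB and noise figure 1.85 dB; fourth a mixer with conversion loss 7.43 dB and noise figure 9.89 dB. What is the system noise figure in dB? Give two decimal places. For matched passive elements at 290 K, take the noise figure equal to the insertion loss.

5.61 dB

Convert to linear (a loss of L dB is a gain of −L dB): F_i = 10^(NF_i/10), G_i = 10^(G_i,dB/10)
  Stage 1: F_1 = 10^(1.61/10) = 1.449, G_1 = 10^(−1.61/10) = 0.6902
  Stage 2: F_2 = 10^(1.06/10) = 1.276, G_2 = 10^(−1.06/10) = 0.7834
  Stage 3: F_3 = 10^(1.85/10) = 1.531, G_3 = 10^(13.0/10) = 19.95
  Stage 4: F_4 = 10^(9.89/10) = 9.750, G_4 = 10^(−7.43/10) = 0.1807
Friis cascade:
  F = 1.449 + (1.276 − 1)/0.6902 + (1.531 − 1)/0.5408 + (9.750 − 1)/10.79 = 3.642
NF = 10 log₁₀(3.642) = 5.61 dB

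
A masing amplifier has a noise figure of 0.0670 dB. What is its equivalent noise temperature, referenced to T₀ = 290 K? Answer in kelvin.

4.51 K

F = 10^(0.0670/10) = 1.01555
T_e = (F − 1)·T₀ = (1.01555 − 1) × 290 = 4.51 K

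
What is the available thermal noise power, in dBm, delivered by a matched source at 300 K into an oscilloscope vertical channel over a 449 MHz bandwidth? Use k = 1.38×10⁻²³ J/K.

−87.3 dBm

P_n = kTB = 1.38×10⁻²³ × 300 × 4.49×10⁸ = 1.86×10⁻¹² W
In dBm: 10 log₁₀(1.86×10⁻¹² / 10⁻³) = −87.3 dBm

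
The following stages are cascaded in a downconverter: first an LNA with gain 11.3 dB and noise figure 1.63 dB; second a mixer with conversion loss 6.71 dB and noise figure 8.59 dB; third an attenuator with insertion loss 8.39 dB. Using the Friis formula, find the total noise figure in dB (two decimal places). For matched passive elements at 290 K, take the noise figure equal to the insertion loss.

5.99 dB

Convert to linear (a loss of L dB is a gain of −L dB): F_i = 10^(NF_i/10), G_i = 10^(G_i,dB/10)
  Stage 1: F_1 = 10^(1.63/10) = 1.455, G_1 = 10^(11.3/10) = 13.49
  Stage 2: F_2 = 10^(8.59/10) = 7.228, G_2 = 10^(−6.71/10) = 0.2133
  Stage 3: F_3 = 10^(8.39/10) = 6.902, G_3 = 10^(−8.39/10) = 0.1449
Friis cascade:
  F = 1.455 + (7.228 − 1)/13.49 + (6.902 − 1)/2.877 = 3.968
NF = 10 log₁₀(3.968) = 5.99 dB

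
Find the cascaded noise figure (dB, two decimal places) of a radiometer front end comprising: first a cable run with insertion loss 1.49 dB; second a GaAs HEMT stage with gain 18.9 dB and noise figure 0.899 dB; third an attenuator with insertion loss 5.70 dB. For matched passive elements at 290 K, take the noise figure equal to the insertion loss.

2.51 dB

Convert to linear (a loss of L dB is a gain of −L dB): F_i = 10^(NF_i/10), G_i = 10^(G_i,dB/10)
  Stage 1: F_1 = 10^(1.49/10) = 1.409, G_1 = 10^(−1.49/10) = 0.7096
  Stage 2: F_2 = 10^(0.899/10) = 1.230, G_2 = 10^(18.9/10) = 77.62
  Stage 3: F_3 = 10^(5.70/10) = 3.715, G_3 = 10^(−5.70/10) = 0.2692
Friis cascade:
  F = 1.409 + (1.230 − 1)/0.7096 + (3.715 − 1)/55.08 = 1.783
NF = 10 log₁₀(1.783) = 2.51 dB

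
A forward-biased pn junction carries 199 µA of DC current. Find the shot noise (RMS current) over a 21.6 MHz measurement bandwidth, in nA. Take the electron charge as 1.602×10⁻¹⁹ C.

I_n = √(2qI·B)
2qI·B = 2 × 1.602×10⁻¹⁹ × 1.99×10⁻⁴ × 2.16×10⁷ = 1.38×10⁻¹⁵ A²
I_n = √(1.38×10⁻¹⁵) = 3.71×10⁻⁸ A = 37.1 nA

37.1 nA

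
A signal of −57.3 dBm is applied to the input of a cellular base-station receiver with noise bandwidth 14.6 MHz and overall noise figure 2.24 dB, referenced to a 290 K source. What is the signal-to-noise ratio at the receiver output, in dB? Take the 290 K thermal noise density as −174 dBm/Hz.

42.8 dB

Noise floor: N = −174 + 10 log₁₀(B) + NF
10 log₁₀(1.46×10⁷) = 71.64 dB
N = −174 + 71.64 + 2.24 = −100.12 dBm
SNR = P_sig − N = −57.3 − (−100.12) = 42.82 dB → 42.8 dB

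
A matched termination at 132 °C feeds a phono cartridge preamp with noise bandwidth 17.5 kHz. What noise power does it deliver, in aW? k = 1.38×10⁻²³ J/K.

T = 132 °C + 273.15 = 405.15 K
P_n = kTB = 1.38×10⁻²³ × 405.15 × 1.75×10⁴ = 9.78×10⁻¹⁷ W = 97.8 aW

97.8 aW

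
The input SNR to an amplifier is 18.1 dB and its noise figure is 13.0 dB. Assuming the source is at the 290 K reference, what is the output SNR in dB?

5.1 dB

By definition F = SNR_in/SNR_out, so in dB: SNR_out = SNR_in − NF
SNR_out = 18.1 − 13.0 = 5.1 dB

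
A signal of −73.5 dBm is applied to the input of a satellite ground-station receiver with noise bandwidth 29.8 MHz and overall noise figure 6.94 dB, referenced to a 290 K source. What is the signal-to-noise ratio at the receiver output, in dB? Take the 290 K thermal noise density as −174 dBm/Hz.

Noise floor: N = −174 + 10 log₁₀(B) + NF
10 log₁₀(2.98×10⁷) = 74.74 dB
N = −174 + 74.74 + 6.94 = −92.32 dBm
SNR = P_sig − N = −73.5 − (−92.32) = 18.82 dB → 18.8 dB

18.8 dB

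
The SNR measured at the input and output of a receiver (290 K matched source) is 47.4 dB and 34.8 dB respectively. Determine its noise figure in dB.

12.6 dB

NF (dB) = SNR_in(dB) − SNR_out(dB) when the source is at T₀
NF = 47.4 − 34.8 = 12.6 dB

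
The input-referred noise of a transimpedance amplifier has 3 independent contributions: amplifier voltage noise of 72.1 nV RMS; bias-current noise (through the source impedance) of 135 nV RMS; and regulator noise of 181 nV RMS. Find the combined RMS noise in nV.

237 nV

Uncorrelated sources add in power (mean-square): V_tot = √(ΣV_i²)
V_tot = √[(7.21×10⁻⁸)² + (1.35×10⁻⁷)² + (1.81×10⁻⁷)²] = 2.37×10⁻⁷ V = 237 nV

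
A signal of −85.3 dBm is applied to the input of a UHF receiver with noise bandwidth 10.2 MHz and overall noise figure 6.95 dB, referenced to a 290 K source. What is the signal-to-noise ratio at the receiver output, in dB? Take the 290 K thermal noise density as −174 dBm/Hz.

Noise floor: N = −174 + 10 log₁₀(B) + NF
10 log₁₀(1.02×10⁷) = 70.09 dB
N = −174 + 70.09 + 6.95 = −96.96 dBm
SNR = P_sig − N = −85.3 − (−96.96) = 11.66 dB → 11.7 dB

11.7 dB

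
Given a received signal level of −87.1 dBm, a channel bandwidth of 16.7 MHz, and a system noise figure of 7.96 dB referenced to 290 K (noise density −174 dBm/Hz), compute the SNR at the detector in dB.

Noise floor: N = −174 + 10 log₁₀(B) + NF
10 log₁₀(1.67×10⁷) = 72.23 dB
N = −174 + 72.23 + 7.96 = −93.81 dBm
SNR = P_sig − N = −87.1 − (−93.81) = 6.71 dB → 6.7 dB

6.7 dB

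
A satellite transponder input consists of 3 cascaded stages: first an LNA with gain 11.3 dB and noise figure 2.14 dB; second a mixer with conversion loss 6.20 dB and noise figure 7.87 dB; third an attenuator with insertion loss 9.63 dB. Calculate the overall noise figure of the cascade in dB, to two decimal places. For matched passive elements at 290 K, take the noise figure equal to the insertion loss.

Convert to linear (a loss of L dB is a gain of −L dB): F_i = 10^(NF_i/10), G_i = 10^(G_i,dB/10)
  Stage 1: F_1 = 10^(2.14/10) = 1.637, G_1 = 10^(11.3/10) = 13.49
  Stage 2: F_2 = 10^(7.87/10) = 6.124, G_2 = 10^(−6.20/10) = 0.2399
  Stage 3: F_3 = 10^(9.63/10) = 9.183, G_3 = 10^(−9.63/10) = 0.1089
Friis cascade:
  F = 1.637 + (6.124 − 1)/13.49 + (9.183 − 1)/3.236 = 4.546
NF = 10 log₁₀(4.546) = 6.58 dB

6.58 dB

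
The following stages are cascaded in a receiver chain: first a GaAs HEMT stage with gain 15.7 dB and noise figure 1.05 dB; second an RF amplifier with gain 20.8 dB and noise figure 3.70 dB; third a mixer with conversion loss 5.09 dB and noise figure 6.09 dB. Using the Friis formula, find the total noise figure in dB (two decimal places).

1.17 dB

Convert to linear (a loss of L dB is a gain of −L dB): F_i = 10^(NF_i/10), G_i = 10^(G_i,dB/10)
  Stage 1: F_1 = 10^(1.05/10) = 1.274, G_1 = 10^(15.7/10) = 37.15
  Stage 2: F_2 = 10^(3.70/10) = 2.344, G_2 = 10^(20.8/10) = 120.2
  Stage 3: F_3 = 10^(6.09/10) = 4.064, G_3 = 10^(−5.09/10) = 0.3097
Friis cascade:
  F = 1.274 + (2.344 − 1)/37.15 + (4.064 − 1)/4467 = 1.310
NF = 10 log₁₀(1.310) = 1.17 dB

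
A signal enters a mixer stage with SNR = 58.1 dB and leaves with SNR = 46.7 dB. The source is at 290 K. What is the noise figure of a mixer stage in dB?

NF (dB) = SNR_in(dB) − SNR_out(dB) when the source is at T₀
NF = 58.1 − 46.7 = 11.4 dB

11.4 dB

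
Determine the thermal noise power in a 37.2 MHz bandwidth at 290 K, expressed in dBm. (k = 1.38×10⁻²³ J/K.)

P_n = kTB = 1.38×10⁻²³ × 290 × 3.72×10⁷ = 1.49×10⁻¹³ W
In dBm: 10 log₁₀(1.49×10⁻¹³ / 10⁻³) = −98.3 dBm

−98.3 dBm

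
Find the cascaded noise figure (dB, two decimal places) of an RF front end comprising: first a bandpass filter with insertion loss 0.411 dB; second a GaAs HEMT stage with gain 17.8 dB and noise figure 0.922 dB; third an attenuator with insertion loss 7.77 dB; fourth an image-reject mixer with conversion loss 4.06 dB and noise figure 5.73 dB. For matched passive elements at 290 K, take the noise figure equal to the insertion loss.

2.43 dB

Convert to linear (a loss of L dB is a gain of −L dB): F_i = 10^(NF_i/10), G_i = 10^(G_i,dB/10)
  Stage 1: F_1 = 10^(0.411/10) = 1.099, G_1 = 10^(−0.411/10) = 0.9097
  Stage 2: F_2 = 10^(0.922/10) = 1.237, G_2 = 10^(17.8/10) = 60.26
  Stage 3: F_3 = 10^(7.77/10) = 5.984, G_3 = 10^(−7.77/10) = 0.1671
  Stage 4: F_4 = 10^(5.73/10) = 3.741, G_4 = 10^(−4.06/10) = 0.3926
Friis cascade:
  F = 1.099 + (1.237 − 1)/0.9097 + (5.984 − 1)/54.82 + (3.741 − 1)/9.160 = 1.749
NF = 10 log₁₀(1.749) = 2.43 dB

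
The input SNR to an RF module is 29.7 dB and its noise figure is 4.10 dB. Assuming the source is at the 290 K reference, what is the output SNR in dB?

25.60 dB

By definition F = SNR_in/SNR_out, so in dB: SNR_out = SNR_in − NF
SNR_out = 29.7 − 4.10 = 25.60 dB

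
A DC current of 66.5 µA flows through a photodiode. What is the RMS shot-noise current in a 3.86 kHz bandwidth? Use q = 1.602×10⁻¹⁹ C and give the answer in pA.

I_n = √(2qI·B)
2qI·B = 2 × 1.602×10⁻¹⁹ × 6.65×10⁻⁵ × 3.86×10³ = 8.22×10⁻²⁰ A²
I_n = √(8.22×10⁻²⁰) = 2.87×10⁻¹⁰ A = 287 pA

287 pA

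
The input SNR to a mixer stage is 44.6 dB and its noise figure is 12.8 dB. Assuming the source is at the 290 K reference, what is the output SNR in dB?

31.8 dB

By definition F = SNR_in/SNR_out, so in dB: SNR_out = SNR_in − NF
SNR_out = 44.6 − 12.8 = 31.8 dB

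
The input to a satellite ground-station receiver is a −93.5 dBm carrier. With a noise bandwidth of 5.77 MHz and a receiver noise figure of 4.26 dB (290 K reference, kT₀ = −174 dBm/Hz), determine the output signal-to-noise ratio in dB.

8.6 dB

Noise floor: N = −174 + 10 log₁₀(B) + NF
10 log₁₀(5.77×10⁶) = 67.61 dB
N = −174 + 67.61 + 4.26 = −102.13 dBm
SNR = P_sig − N = −93.5 − (−102.13) = 8.63 dB → 8.6 dB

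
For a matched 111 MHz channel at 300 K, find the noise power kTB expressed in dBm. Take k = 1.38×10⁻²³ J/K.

P_n = kTB = 1.38×10⁻²³ × 300 × 1.11×10⁸ = 4.60×10⁻¹³ W
In dBm: 10 log₁₀(4.60×10⁻¹³ / 10⁻³) = −93.4 dBm

−93.4 dBm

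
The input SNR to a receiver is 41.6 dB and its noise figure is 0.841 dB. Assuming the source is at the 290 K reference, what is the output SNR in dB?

40.759 dB

By definition F = SNR_in/SNR_out, so in dB: SNR_out = SNR_in − NF
SNR_out = 41.6 − 0.841 = 40.759 dB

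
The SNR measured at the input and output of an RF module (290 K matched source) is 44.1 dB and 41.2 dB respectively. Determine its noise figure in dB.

2.9 dB

NF (dB) = SNR_in(dB) − SNR_out(dB) when the source is at T₀
NF = 44.1 − 41.2 = 2.9 dB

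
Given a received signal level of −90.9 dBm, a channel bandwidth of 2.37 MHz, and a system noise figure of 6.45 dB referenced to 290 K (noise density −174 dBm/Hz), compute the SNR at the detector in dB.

12.9 dB

Noise floor: N = −174 + 10 log₁₀(B) + NF
10 log₁₀(2.37×10⁶) = 63.75 dB
N = −174 + 63.75 + 6.45 = −103.80 dBm
SNR = P_sig − N = −90.9 − (−103.80) = 12.90 dB → 12.9 dB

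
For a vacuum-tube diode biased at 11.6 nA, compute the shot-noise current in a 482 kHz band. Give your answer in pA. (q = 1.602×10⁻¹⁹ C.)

I_n = √(2qI·B)
2qI·B = 2 × 1.602×10⁻¹⁹ × 1.16×10⁻⁸ × 4.82×10⁵ = 1.79×10⁻²¹ A²
I_n = √(1.79×10⁻²¹) = 4.23×10⁻¹¹ A = 42.3 pA

42.3 pA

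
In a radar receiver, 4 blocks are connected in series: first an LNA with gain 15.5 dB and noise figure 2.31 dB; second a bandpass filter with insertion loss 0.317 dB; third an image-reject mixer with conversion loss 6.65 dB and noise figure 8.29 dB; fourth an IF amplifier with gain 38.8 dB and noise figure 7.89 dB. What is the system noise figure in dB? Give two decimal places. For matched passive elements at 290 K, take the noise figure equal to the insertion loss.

4.15 dB

Convert to linear (a loss of L dB is a gain of −L dB): F_i = 10^(NF_i/10), G_i = 10^(G_i,dB/10)
  Stage 1: F_1 = 10^(2.31/10) = 1.702, G_1 = 10^(15.5/10) = 35.48
  Stage 2: F_2 = 10^(0.317/10) = 1.076, G_2 = 10^(−0.317/10) = 0.9296
  Stage 3: F_3 = 10^(8.29/10) = 6.745, G_3 = 10^(−6.65/10) = 0.2163
  Stage 4: F_4 = 10^(7.89/10) = 6.152, G_4 = 10^(38.8/10) = 7586
Friis cascade:
  F = 1.702 + (1.076 − 1)/35.48 + (6.745 − 1)/32.98 + (6.152 − 1)/7.133 = 2.601
NF = 10 log₁₀(2.601) = 4.15 dB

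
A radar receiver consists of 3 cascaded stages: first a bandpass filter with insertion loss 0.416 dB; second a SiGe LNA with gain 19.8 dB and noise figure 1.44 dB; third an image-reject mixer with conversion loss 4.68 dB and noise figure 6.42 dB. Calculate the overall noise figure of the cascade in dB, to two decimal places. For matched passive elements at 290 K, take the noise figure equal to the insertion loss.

Convert to linear (a loss of L dB is a gain of −L dB): F_i = 10^(NF_i/10), G_i = 10^(G_i,dB/10)
  Stage 1: F_1 = 10^(0.416/10) = 1.101, G_1 = 10^(−0.416/10) = 0.9087
  Stage 2: F_2 = 10^(1.44/10) = 1.393, G_2 = 10^(19.8/10) = 95.50
  Stage 3: F_3 = 10^(6.42/10) = 4.385, G_3 = 10^(−4.68/10) = 0.3404
Friis cascade:
  F = 1.101 + (1.393 − 1)/0.9087 + (4.385 − 1)/86.78 = 1.572
NF = 10 log₁₀(1.572) = 1.97 dB

1.97 dB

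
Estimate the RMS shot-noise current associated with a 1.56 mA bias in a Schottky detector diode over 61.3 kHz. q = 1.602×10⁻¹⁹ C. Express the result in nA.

5.54 nA

I_n = √(2qI·B)
2qI·B = 2 × 1.602×10⁻¹⁹ × 1.56×10⁻³ × 6.13×10⁴ = 3.06×10⁻¹⁷ A²
I_n = √(3.06×10⁻¹⁷) = 5.54×10⁻⁹ A = 5.54 nA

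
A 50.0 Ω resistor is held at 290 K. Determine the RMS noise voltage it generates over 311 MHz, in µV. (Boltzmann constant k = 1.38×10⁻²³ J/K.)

V_n = √(4kTRB)
4kTRB = 4 × 1.38×10⁻²³ × 290 × 5.00×10¹ × 3.11×10⁸ = 2.49×10⁻¹⁰ V²
V_n = √(2.49×10⁻¹⁰) = 1.58×10⁻⁵ V = 15.8 µV

15.8 µV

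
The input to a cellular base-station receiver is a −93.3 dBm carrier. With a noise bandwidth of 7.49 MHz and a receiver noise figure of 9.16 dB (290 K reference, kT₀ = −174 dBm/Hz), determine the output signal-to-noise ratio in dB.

Noise floor: N = −174 + 10 log₁₀(B) + NF
10 log₁₀(7.49×10⁶) = 68.74 dB
N = −174 + 68.74 + 9.16 = −96.10 dBm
SNR = P_sig − N = −93.3 − (−96.10) = 2.80 dB → 2.8 dB

2.8 dB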